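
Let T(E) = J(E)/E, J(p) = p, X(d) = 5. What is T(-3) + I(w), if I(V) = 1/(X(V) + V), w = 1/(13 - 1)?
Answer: 73/61 ≈ 1.1967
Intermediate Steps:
w = 1/12 ≈ 0.083333
I(V) = 1/(5 + V)
T(E) = 1 (T(E) = E/E = 1)
T(-3) + I(w) = 1 + 1/(5 + 1/12) = 1 + 1/(61/12) = 1 + 12/61 = 73/61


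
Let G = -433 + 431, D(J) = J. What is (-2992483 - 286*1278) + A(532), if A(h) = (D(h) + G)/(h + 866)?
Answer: -2347235444/699 ≈ -3.3580e+6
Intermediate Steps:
G = -2
A(h) = (-2 + h)/(866 + h) (A(h) = (h - 2)/(h + 866) = (-2 + h)/(866 + h))
(-2992483 - 286*1278) + A(532) = (-2992483 - 286*1278) + (-2 + 532)/(866 + 532) = (-2992483 - 365508) + 530/1398 = -3357991 + (1/1398)*530 = -3357991 + 265/699 = -2347235444/699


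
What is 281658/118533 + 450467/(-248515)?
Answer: 5533677653/9819076165 ≈ 0.56356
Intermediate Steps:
281658/118533 + 450467/(-248515) = 281658*(1/118533) + 450467*(-1/248515) = 93886/39511 - 450467/248515 = 5533677653/9819076165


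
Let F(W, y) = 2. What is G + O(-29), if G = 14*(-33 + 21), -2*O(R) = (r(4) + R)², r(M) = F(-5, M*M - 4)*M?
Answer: -777/2 ≈ -388.50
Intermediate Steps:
r(M) = 2*M
O(R) = -(8 + R)²/2 (O(R) = -(2*4 + R)²/2 = -(8 + R)²/2)
G = -168 (G = 14*(-12) = -168)
G + O(-29) = -168 - (8 - 29)²/2 = -168 - ½*(-21)² = -168 - ½*441 = -168 - 441/2 = -777/2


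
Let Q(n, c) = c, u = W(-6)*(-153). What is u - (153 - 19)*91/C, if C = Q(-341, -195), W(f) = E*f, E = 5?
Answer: 69788/15 ≈ 4652.5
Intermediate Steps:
W(f) = 5*f
u = 4590 (u = (5*(-6))*(-153) = -30*(-153) = 4590)
C = -195
u - (153 - 19)*91/C = 4590 - (153 - 19)*91/(-195) = 4590 - 134*91*(-1)/195 = 4590 - 12194*(-1)/195 = 4590 - 1*(-938/15) = 4590 + 938/15 = 69788/15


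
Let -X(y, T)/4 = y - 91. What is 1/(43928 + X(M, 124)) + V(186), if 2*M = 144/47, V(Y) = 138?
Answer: 287238215/2081436 ≈ 138.00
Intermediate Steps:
M = 72/47 (M = (144/47)/2 = (144*(1/47))/2 = (½)*(144/47) = 72/47 ≈ 1.5319)
X(y, T) = 364 - 4*y (X(y, T) = -4*(y - 91) = -4*(-91 + y) = 364 - 4*y)
1/(43928 + X(M, 124)) + V(186) = 1/(43928 + (364 - 4*72/47)) + 138 = 1/(43928 + (364 - 288/47)) + 138 = 1/(43928 + 16820/47) + 138 = 1/(2081436/47) + 138 = 47/2081436 + 138 = 287238215/2081436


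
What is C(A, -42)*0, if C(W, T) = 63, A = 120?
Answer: 0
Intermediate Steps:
C(A, -42)*0 = 63*0 = 0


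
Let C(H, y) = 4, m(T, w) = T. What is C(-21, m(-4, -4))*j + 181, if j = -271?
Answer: -903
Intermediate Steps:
C(-21, m(-4, -4))*j + 181 = 4*(-271) + 181 = -1084 + 181 = -903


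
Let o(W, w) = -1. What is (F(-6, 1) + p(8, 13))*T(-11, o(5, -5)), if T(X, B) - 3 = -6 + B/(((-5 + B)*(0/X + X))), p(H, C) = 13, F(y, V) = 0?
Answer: -2587/66 ≈ -39.197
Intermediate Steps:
T(X, B) = -3 + B/(X*(-5 + B)) (T(X, B) = 3 + (-6 + B/(((-5 + B)*(0/X + X)))) = 3 + (-6 + B/(((-5 + B)*(0 + X)))) = 3 + (-6 + B/(((-5 + B)*X))) = 3 + (-6 + B/((X*(-5 + B)))) = 3 + (-6 + B*(1/(X*(-5 + B)))) = 3 + (-6 + B/(X*(-5 + B))) = -3 + B/(X*(-5 + B)))
(F(-6, 1) + p(8, 13))*T(-11, o(5, -5)) = (0 + 13)*((-1 + 15*(-11) - 3*(-1)*(-11))/((-11)*(-5 - 1))) = 13*(-1/11*(-1 - 165 - 33)/(-6)) = 13*(-1/11*(-⅙)*(-199)) = 13*(-199/66) = -2587/66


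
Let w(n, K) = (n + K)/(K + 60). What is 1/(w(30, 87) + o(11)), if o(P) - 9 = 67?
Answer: 49/3763 ≈ 0.013022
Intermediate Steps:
o(P) = 76 (o(P) = 9 + 67 = 76)
w(n, K) = (K + n)/(60 + K)
1/(w(30, 87) + o(11)) = 1/((87 + 30)/(60 + 87) + 76) = 1/(117/147 + 76) = 1/((1/147)*117 + 76) = 1/(39/49 + 76) = 1/(3763/49) = 49/3763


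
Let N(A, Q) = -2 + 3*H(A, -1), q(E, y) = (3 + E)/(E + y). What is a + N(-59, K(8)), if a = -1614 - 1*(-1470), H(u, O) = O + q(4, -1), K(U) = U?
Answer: -142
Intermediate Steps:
q(E, y) = (3 + E)/(E + y)
H(u, O) = 7/3 + O (H(u, O) = O + (3 + 4)/(4 - 1) = O + 7/3 = 7/3 + O)
N(A, Q) = 2 (N(A, Q) = -2 + 3*(7/3 - 1) = -2 + 3*(4/3) = -2 + 4 = 2)
a = -144 (a = -1614 + 1470 = -144)
a + N(-59, K(8)) = -144 + 2 = -142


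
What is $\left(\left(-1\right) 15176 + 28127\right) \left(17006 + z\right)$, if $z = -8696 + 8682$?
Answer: $220063392$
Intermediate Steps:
$z = -14$
$\left(\left(-1\right) 15176 + 28127\right) \left(17006 + z\right) = \left(\left(-1\right) 15176 + 28127\right) \left(17006 - 14\right) = \left(-15176 + 28127\right) 16992 = 12951 \cdot 16992 = 220063392$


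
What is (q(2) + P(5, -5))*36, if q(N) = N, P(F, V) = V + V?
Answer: -288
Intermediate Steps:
P(F, V) = 2*V
(q(2) + P(5, -5))*36 = (2 + 2*(-5))*36 = (2 - 10)*36 = -8*36 = -288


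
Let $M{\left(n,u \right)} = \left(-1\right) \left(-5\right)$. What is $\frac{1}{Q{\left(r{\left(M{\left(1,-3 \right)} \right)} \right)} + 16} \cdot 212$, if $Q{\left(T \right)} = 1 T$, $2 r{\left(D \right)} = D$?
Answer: $\frac{424}{37} \approx 11.459$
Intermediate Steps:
$M{\left(n,u \right)} = 5$
$r{\left(D \right)} = \frac{D}{2}$
$Q{\left(T \right)} = T$
$\frac{1}{Q{\left(r{\left(M{\left(1,-3 \right)} \right)} \right)} + 16} \cdot 212 = \frac{1}{\frac{1}{2} \cdot 5 + 16} \cdot 212 = \frac{1}{\frac{5}{2} + 16} \cdot 212 = \frac{1}{\frac{37}{2}} \cdot 212 = \frac{2}{37} \cdot 212 = \frac{424}{37}$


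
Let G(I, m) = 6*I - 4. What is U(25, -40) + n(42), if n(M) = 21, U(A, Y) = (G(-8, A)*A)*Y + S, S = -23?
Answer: 51998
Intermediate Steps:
G(I, m) = -4 + 6*I
U(A, Y) = -23 - 52*A*Y (U(A, Y) = ((-4 + 6*(-8))*A)*Y - 23 = ((-4 - 48)*A)*Y - 23 = (-52*A)*Y - 23 = -52*A*Y - 23 = -23 - 52*A*Y)
U(25, -40) + n(42) = (-23 - 52*25*(-40)) + 21 = (-23 + 52000) + 21 = 51977 + 21 = 51998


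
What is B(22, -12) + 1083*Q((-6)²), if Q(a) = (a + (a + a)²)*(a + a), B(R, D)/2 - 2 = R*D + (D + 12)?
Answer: 407034196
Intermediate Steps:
B(R, D) = 28 + 2*D + 2*D*R (B(R, D) = 4 + 2*(R*D + (D + 12)) = 4 + 2*(D*R + (12 + D)) = 4 + 2*(12 + D + D*R) = 4 + (24 + 2*D + 2*D*R) = 28 + 2*D + 2*D*R)
Q(a) = 2*a*(a + 4*a²) (Q(a) = (a + (2*a)²)*(2*a) = (a + 4*a²)*(2*a) = 2*a*(a + 4*a²))
B(22, -12) + 1083*Q((-6)²) = (28 + 2*(-12) + 2*(-12)*22) + 1083*(((-6)²)²*(2 + 8*(-6)²)) = (28 - 24 - 528) + 1083*(36²*(2 + 8*36)) = -524 + 1083*(1296*(2 + 288)) = -524 + 1083*(1296*290) = -524 + 1083*375840 = -524 + 407034720 = 407034196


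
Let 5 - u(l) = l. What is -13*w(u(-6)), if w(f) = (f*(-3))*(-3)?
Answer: -1287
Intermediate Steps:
u(l) = 5 - l
w(f) = 9*f (w(f) = -3*f*(-3) = 9*f)
-13*w(u(-6)) = -117*(5 - 1*(-6)) = -117*(5 + 6) = -117*11 = -13*99 = -1287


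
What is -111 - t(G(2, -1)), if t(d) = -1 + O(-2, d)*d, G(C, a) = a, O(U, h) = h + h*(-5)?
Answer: -106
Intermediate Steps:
O(U, h) = -4*h (O(U, h) = h - 5*h = -4*h)
t(d) = -1 - 4*d**2 (t(d) = -1 + (-4*d)*d = -1 - 4*d**2)
-111 - t(G(2, -1)) = -111 - (-1 - 4*(-1)**2) = -111 - (-1 - 4*1) = -111 - (-1 - 4) = -111 - 1*(-5) = -111 + 5 = -106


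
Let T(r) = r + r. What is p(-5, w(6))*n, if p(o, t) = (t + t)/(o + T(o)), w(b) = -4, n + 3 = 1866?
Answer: 4968/5 ≈ 993.60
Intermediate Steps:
n = 1863 (n = -3 + 1866 = 1863)
T(r) = 2*r
p(o, t) = 2*t/(3*o) (p(o, t) = (t + t)/(o + 2*o) = (2*t)/((3*o)) = (2*t)*(1/(3*o)) = 2*t/(3*o))
p(-5, w(6))*n = ((⅔)*(-4)/(-5))*1863 = ((⅔)*(-4)*(-⅕))*1863 = (8/15)*1863 = 4968/5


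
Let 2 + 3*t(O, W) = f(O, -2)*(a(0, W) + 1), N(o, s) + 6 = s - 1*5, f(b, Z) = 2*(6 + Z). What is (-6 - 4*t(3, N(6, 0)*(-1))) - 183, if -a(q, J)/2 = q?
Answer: -197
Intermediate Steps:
a(q, J) = -2*q
f(b, Z) = 12 + 2*Z
N(o, s) = -11 + s (N(o, s) = -6 + (s - 1*5) = -6 + (s - 5) = -6 + (-5 + s) = -11 + s)
t(O, W) = 2 (t(O, W) = -⅔ + ((12 + 2*(-2))*(-2*0 + 1))/3 = -⅔ + ((12 - 4)*(0 + 1))/3 = -⅔ + (8*1)/3 = -⅔ + (⅓)*8 = -⅔ + 8/3 = 2)
(-6 - 4*t(3, N(6, 0)*(-1))) - 183 = (-6 - 4*2) - 183 = (-6 - 8) - 183 = -14 - 183 = -197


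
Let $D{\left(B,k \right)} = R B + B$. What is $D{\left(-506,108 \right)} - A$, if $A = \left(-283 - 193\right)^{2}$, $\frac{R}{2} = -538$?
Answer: $317374$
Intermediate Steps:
$R = -1076$ ($R = 2 \left(-538\right) = -1076$)
$D{\left(B,k \right)} = - 1075 B$ ($D{\left(B,k \right)} = - 1076 B + B = - 1075 B$)
$A = 226576$ ($A = \left(-476\right)^{2} = 226576$)
$D{\left(-506,108 \right)} - A = \left(-1075\right) \left(-506\right) - 226576 = 543950 - 226576 = 317374$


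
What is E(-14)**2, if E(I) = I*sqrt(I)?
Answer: -2744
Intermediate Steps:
E(I) = I**(3/2)
E(-14)**2 = ((-14)**(3/2))**2 = (-14*I*sqrt(14))**2 = -2744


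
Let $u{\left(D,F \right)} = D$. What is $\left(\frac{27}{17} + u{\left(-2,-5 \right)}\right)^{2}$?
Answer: $\frac{49}{289} \approx 0.16955$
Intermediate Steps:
$\left(\frac{27}{17} + u{\left(-2,-5 \right)}\right)^{2} = \left(\frac{27}{17} - 2\right)^{2} = \left(- \frac{7}{17}\right)^{2} = \frac{49}{289}$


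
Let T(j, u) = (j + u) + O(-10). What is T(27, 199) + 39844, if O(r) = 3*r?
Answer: 40040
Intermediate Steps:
T(j, u) = -30 + j + u (T(j, u) = (j + u) + 3*(-10) = (j + u) - 30 = -30 + j + u)
T(27, 199) + 39844 = (-30 + 27 + 199) + 39844 = 196 + 39844 = 40040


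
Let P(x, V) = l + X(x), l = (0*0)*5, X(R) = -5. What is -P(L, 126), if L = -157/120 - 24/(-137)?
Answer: 5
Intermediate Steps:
l = 0 (l = 0*5 = 0)
L = -18629/16440 (L = -157*1/120 - 24*(-1/137) = -157/120 + 24/137 = -18629/16440 ≈ -1.1332)
P(x, V) = -5 (P(x, V) = 0 - 5 = -5)
-P(L, 126) = -1*(-5) = 5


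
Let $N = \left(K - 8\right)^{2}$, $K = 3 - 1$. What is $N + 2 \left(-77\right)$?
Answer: $-118$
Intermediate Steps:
$K = 2$ ($K = 3 - 1 = 2$)
$N = 36$ ($N = \left(2 - 8\right)^{2} = \left(-6\right)^{2} = 36$)
$N + 2 \left(-77\right) = 36 + 2 \left(-77\right) = 36 - 154 = -118$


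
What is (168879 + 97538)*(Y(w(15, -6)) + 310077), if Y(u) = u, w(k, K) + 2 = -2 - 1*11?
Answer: 82605787854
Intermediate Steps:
w(k, K) = -15 (w(k, K) = -2 + (-2 - 1*11) = -2 + (-2 - 11) = -2 - 13 = -15)
(168879 + 97538)*(Y(w(15, -6)) + 310077) = (168879 + 97538)*(-15 + 310077) = 266417*310062 = 82605787854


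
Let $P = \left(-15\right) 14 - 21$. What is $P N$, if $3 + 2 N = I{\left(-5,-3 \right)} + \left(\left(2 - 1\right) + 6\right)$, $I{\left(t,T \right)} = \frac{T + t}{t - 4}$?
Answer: $- \frac{1694}{3} \approx -564.67$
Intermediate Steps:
$I{\left(t,T \right)} = \frac{T + t}{-4 + t}$
$P = -231$ ($P = -210 - 21 = -231$)
$N = \frac{22}{9}$ ($N = - \frac{3}{2} + \frac{\frac{-3 - 5}{-4 - 5} + \left(\left(2 - 1\right) + 6\right)}{2} = - \frac{3}{2} + \frac{\frac{1}{-9} \left(-8\right) + \left(1 + 6\right)}{2} = - \frac{3}{2} + \frac{\left(- \frac{1}{9}\right) \left(-8\right) + 7}{2} = - \frac{3}{2} + \frac{\frac{8}{9} + 7}{2} = - \frac{3}{2} + \frac{1}{2} \cdot \frac{71}{9} = - \frac{3}{2} + \frac{71}{18} = \frac{22}{9} \approx 2.4444$)
$P N = \left(-231\right) \frac{22}{9} = - \frac{1694}{3}$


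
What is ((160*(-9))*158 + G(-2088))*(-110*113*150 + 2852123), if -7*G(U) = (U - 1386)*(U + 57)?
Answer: -1220184795726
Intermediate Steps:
G(U) = -(-1386 + U)*(57 + U)/7 (G(U) = -(U - 1386)*(U + 57)/7 = -(-1386 + U)*(57 + U)/7)
((160*(-9))*158 + G(-2088))*(-110*113*150 + 2852123) = ((160*(-9))*158 + (11286 - 1/7*(-2088)**2 + (1329/7)*(-2088)))*(-110*113*150 + 2852123) = (-1440*158 + (11286 - 1/7*4359744 - 2774952/7))*(-12430*150 + 2852123) = (-227520 + (11286 - 4359744/7 - 2774952/7))*(-1864500 + 2852123) = (-227520 - 7055694/7)*987623 = -8648334/7*987623 = -1220184795726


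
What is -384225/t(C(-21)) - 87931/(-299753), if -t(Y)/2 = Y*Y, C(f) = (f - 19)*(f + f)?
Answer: 8153673403/22560609792 ≈ 0.36141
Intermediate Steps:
C(f) = 2*f*(-19 + f) (C(f) = (-19 + f)*(2*f) = 2*f*(-19 + f))
t(Y) = -2*Y² (t(Y) = -2*Y*Y = -2*Y²)
-384225/t(C(-21)) - 87931/(-299753) = -384225*(-1/(3528*(-19 - 21)²)) - 87931/(-299753) = -384225/((-2*(2*(-21)*(-40))²)) - 87931*(-1/299753) = -384225/((-2*1680²)) + 87931/299753 = -384225/((-2*2822400)) + 87931/299753 = -384225/(-5644800) + 87931/299753 = -384225*(-1/5644800) + 87931/299753 = 5123/75264 + 87931/299753 = 8153673403/22560609792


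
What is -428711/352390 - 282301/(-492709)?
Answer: -111749718709/173625724510 ≈ -0.64362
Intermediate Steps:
-428711/352390 - 282301/(-492709) = -428711*1/352390 - 282301*(-1/492709) = -428711/352390 + 282301/492709 = -111749718709/173625724510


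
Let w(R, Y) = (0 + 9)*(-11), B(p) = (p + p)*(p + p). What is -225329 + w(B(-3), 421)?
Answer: -225428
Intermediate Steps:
B(p) = 4*p² (B(p) = (2*p)*(2*p) = 4*p²)
w(R, Y) = -99 (w(R, Y) = 9*(-11) = -99)
-225329 + w(B(-3), 421) = -225329 - 99 = -225428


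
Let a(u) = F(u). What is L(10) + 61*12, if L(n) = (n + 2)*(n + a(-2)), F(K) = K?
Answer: 828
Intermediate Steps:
a(u) = u
L(n) = (-2 + n)*(2 + n) (L(n) = (n + 2)*(n - 2) = (2 + n)*(-2 + n) = (-2 + n)*(2 + n))
L(10) + 61*12 = (-4 + 10**2) + 61*12 = (-4 + 100) + 732 = 96 + 732 = 828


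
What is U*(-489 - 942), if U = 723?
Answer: -1034613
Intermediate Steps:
U*(-489 - 942) = 723*(-489 - 942) = 723*(-1431) = -1034613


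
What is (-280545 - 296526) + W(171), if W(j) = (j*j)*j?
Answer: 4423140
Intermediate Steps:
W(j) = j**3 (W(j) = j**2*j = j**3)
(-280545 - 296526) + W(171) = (-280545 - 296526) + 171**3 = -577071 + 5000211 = 4423140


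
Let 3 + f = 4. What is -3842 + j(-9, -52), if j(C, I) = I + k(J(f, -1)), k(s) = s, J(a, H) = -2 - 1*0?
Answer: -3896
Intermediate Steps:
f = 1 (f = -3 + 4 = 1)
J(a, H) = -2 (J(a, H) = -2 + 0 = -2)
j(C, I) = -2 + I (j(C, I) = I - 2 = -2 + I)
-3842 + j(-9, -52) = -3842 + (-2 - 52) = -3842 - 54 = -3896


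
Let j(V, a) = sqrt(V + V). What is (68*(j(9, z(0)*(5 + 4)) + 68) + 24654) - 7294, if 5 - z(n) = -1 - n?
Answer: 21984 + 204*sqrt(2) ≈ 22273.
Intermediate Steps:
z(n) = 6 + n (z(n) = 5 - (-1 - n) = 5 + (1 + n) = 6 + n)
j(V, a) = sqrt(2)*sqrt(V) (j(V, a) = sqrt(2*V) = sqrt(2)*sqrt(V))
(68*(j(9, z(0)*(5 + 4)) + 68) + 24654) - 7294 = (68*(sqrt(2)*sqrt(9) + 68) + 24654) - 7294 = (68*(sqrt(2)*3 + 68) + 24654) - 7294 = (68*(3*sqrt(2) + 68) + 24654) - 7294 = (68*(68 + 3*sqrt(2)) + 24654) - 7294 = ((4624 + 204*sqrt(2)) + 24654) - 7294 = (29278 + 204*sqrt(2)) - 7294 = 21984 + 204*sqrt(2)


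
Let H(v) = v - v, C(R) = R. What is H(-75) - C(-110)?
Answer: 110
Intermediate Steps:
H(v) = 0
H(-75) - C(-110) = 0 - 1*(-110) = 0 + 110 = 110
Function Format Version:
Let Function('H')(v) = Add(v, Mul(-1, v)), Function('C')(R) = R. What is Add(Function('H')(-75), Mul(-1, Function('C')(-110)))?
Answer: 110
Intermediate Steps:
Function('H')(v) = 0
Add(Function('H')(-75), Mul(-1, Function('C')(-110))) = Add(0, Mul(-1, -110)) = Add(0, 110) = 110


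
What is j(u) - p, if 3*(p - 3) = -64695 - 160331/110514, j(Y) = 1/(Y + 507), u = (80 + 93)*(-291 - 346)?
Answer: 196047007156087/9092042037 ≈ 21562.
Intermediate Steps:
u = -110201 (u = 173*(-637) = -110201)
j(Y) = 1/(507 + Y)
p = -7148868935/331542 (p = 3 + (-64695 - 160331/110514)/3 = 3 + (1/3)*(-7149863561/110514) = 3 - 7149863561/331542 = -7148868935/331542 ≈ -21562.)
j(u) - p = 1/(507 - 110201) - 1*(-7148868935/331542) = 1/(-109694) + 7148868935/331542 = -1/109694 + 7148868935/331542 = 196047007156087/9092042037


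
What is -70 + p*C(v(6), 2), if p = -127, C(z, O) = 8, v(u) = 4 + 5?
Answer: -1086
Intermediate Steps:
v(u) = 9
-70 + p*C(v(6), 2) = -70 - 127*8 = -70 - 1016 = -1086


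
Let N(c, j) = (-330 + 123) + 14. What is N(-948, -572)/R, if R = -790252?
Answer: 193/790252 ≈ 0.00024423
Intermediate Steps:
N(c, j) = -193 (N(c, j) = -207 + 14 = -193)
N(-948, -572)/R = -193/(-790252) = -193*(-1/790252) = 193/790252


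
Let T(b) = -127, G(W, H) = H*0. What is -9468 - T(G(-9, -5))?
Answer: -9341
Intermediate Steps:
G(W, H) = 0
-9468 - T(G(-9, -5)) = -9468 - 1*(-127) = -9468 + 127 = -9341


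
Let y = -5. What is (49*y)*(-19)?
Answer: 4655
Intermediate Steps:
(49*y)*(-19) = (49*(-5))*(-19) = -245*(-19) = 4655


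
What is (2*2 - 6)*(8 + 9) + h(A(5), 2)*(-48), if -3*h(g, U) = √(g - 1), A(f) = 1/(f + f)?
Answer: -34 + 24*I*√10/5 ≈ -34.0 + 15.179*I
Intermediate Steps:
A(f) = 1/(2*f)
h(g, U) = -√(-1 + g)/3 (h(g, U) = -√(g - 1)/3 = -√(-1 + g)/3)
(2*2 - 6)*(8 + 9) + h(A(5), 2)*(-48) = (2*2 - 6)*(8 + 9) - √(-1 + (½)/5)/3*(-48) = (4 - 6)*17 - √(-1 + (½)*(⅕))/3*(-48) = -2*17 - √(-1 + ⅒)/3*(-48) = -34 - I*√10/10*(-48) = -34 + 24*I*√10/5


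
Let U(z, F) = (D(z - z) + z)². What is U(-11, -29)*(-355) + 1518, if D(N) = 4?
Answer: -15877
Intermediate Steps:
U(z, F) = (4 + z)²
U(-11, -29)*(-355) + 1518 = (4 - 11)²*(-355) + 1518 = (-7)²*(-355) + 1518 = 49*(-355) + 1518 = -17395 + 1518 = -15877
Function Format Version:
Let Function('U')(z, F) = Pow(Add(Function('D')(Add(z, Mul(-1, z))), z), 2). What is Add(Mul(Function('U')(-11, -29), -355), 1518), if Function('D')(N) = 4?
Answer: -15877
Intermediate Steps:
Function('U')(z, F) = Pow(Add(4, z), 2)
Add(Mul(Function('U')(-11, -29), -355), 1518) = Add(Mul(Pow(Add(4, -11), 2), -355), 1518) = Add(Mul(Pow(-7, 2), -355), 1518) = Add(Mul(49, -355), 1518) = Add(-17395, 1518) = -15877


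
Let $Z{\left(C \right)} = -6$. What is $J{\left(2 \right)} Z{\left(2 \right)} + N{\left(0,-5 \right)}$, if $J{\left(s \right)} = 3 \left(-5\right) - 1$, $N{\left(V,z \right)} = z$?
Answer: $91$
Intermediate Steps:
$J{\left(s \right)} = -16$ ($J{\left(s \right)} = -15 - 1 = -16$)
$J{\left(2 \right)} Z{\left(2 \right)} + N{\left(0,-5 \right)} = \left(-16\right) \left(-6\right) - 5 = 96 - 5 = 91$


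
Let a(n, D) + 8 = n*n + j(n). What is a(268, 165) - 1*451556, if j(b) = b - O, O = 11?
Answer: -379483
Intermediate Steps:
j(b) = -11 + b (j(b) = b - 1*11 = b - 11 = -11 + b)
a(n, D) = -19 + n + n**2 (a(n, D) = -8 + (n*n + (-11 + n)) = -8 + (n**2 + (-11 + n)) = -8 + (-11 + n + n**2) = -19 + n + n**2)
a(268, 165) - 1*451556 = (-19 + 268 + 268**2) - 1*451556 = (-19 + 268 + 71824) - 451556 = 72073 - 451556 = -379483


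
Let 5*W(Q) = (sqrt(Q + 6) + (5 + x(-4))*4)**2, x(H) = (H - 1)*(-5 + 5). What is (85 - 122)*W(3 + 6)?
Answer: -3071 - 296*sqrt(15) ≈ -4217.4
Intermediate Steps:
x(H) = 0 (x(H) = (-1 + H)*0 = 0)
W(Q) = (20 + sqrt(6 + Q))**2/5 (W(Q) = (sqrt(Q + 6) + (5 + 0)*4)**2/5 = (sqrt(6 + Q) + 5*4)**2/5 = (sqrt(6 + Q) + 20)**2/5 = (20 + sqrt(6 + Q))**2/5)
(85 - 122)*W(3 + 6) = (85 - 122)*((20 + sqrt(6 + (3 + 6)))**2/5) = -37*(20 + sqrt(6 + 9))**2/5 = -37*(20 + sqrt(15))**2/5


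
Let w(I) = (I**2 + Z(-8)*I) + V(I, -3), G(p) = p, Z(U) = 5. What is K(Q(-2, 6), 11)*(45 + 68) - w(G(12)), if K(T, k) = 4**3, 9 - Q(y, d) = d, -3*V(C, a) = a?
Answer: 7027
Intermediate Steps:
V(C, a) = -a/3
Q(y, d) = 9 - d
w(I) = 1 + I**2 + 5*I (w(I) = (I**2 + 5*I) - 1/3*(-3) = (I**2 + 5*I) + 1 = 1 + I**2 + 5*I)
K(T, k) = 64
K(Q(-2, 6), 11)*(45 + 68) - w(G(12)) = 64*(45 + 68) - (1 + 12**2 + 5*12) = 64*113 - (1 + 144 + 60) = 7232 - 1*205 = 7232 - 205 = 7027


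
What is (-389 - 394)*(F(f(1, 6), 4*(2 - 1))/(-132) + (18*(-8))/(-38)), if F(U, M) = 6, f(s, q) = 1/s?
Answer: -1225395/418 ≈ -2931.6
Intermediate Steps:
(-389 - 394)*(F(f(1, 6), 4*(2 - 1))/(-132) + (18*(-8))/(-38)) = (-389 - 394)*(6/(-132) + (18*(-8))/(-38)) = -783*(6*(-1/132) - 144*(-1/38)) = -783*(-1/22 + 72/19) = -783*1565/418 = -1225395/418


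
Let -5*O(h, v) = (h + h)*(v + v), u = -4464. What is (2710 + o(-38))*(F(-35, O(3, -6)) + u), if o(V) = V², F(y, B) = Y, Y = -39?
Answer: -18705462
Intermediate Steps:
O(h, v) = -4*h*v/5 (O(h, v) = -(h + h)*(v + v)/5 = -2*h*2*v/5 = -4*h*v/5)
F(y, B) = -39
(2710 + o(-38))*(F(-35, O(3, -6)) + u) = (2710 + (-38)²)*(-39 - 4464) = (2710 + 1444)*(-4503) = 4154*(-4503) = -18705462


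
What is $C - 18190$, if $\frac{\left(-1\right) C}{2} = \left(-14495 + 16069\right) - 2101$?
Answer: $-17136$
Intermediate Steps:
$C = 1054$ ($C = - 2 \left(\left(-14495 + 16069\right) - 2101\right) = - 2 \left(1574 - 2101\right) = \left(-2\right) \left(-527\right) = 1054$)
$C - 18190 = 1054 - 18190 = -17136$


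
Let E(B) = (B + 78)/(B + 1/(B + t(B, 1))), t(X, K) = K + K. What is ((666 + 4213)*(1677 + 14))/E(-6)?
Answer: -206259725/288 ≈ -7.1618e+5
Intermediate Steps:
t(X, K) = 2*K
E(B) = (78 + B)/(B + 1/(2 + B)) (E(B) = (B + 78)/(B + 1/(B + 2*1)) = (78 + B)/(B + 1/(B + 2)) = (78 + B)/(B + 1/(2 + B)))
((666 + 4213)*(1677 + 14))/E(-6) = ((666 + 4213)*(1677 + 14))/(((156 + (-6)² + 80*(-6))/(1 + (-6)² + 2*(-6)))) = (4879*1691)/(((156 + 36 - 480)/(1 + 36 - 12))) = 8250389/((-288/25)) = 8250389/(((1/25)*(-288))) = 8250389/(-288/25) = 8250389*(-25/288) = -206259725/288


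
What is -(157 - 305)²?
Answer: -21904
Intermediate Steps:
-(157 - 305)² = -1*(-148)² = -1*21904 = -21904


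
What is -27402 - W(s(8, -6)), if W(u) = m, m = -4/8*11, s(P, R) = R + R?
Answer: -54793/2 ≈ -27397.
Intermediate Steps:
s(P, R) = 2*R
m = -11/2 (m = -4*⅛*11 = -½*11 = -11/2 ≈ -5.5000)
W(u) = -11/2
-27402 - W(s(8, -6)) = -27402 - 1*(-11/2) = -27402 + 11/2 = -54793/2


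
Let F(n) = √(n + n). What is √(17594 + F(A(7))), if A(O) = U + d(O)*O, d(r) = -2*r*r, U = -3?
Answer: √(17594 + I*√1378) ≈ 132.64 + 0.14*I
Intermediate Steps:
d(r) = -2*r²
A(O) = -3 - 2*O³ (A(O) = -3 + (-2*O²)*O = -3 - 2*O³)
F(n) = √2*√n (F(n) = √(2*n) = √2*√n)
√(17594 + F(A(7))) = √(17594 + √2*√(-3 - 2*7³)) = √(17594 + √2*√(-3 - 2*343)) = √(17594 + √2*√(-3 - 686)) = √(17594 + √2*√(-689)) = √(17594 + √2*(I*√689)) = √(17594 + I*√1378)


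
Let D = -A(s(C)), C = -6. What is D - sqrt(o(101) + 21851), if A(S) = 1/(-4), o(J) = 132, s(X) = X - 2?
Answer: 1/4 - sqrt(21983) ≈ -148.02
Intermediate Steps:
s(X) = -2 + X
A(S) = -1/4
D = 1/4 (D = -1*(-1/4) = 1/4 ≈ 0.25000)
D - sqrt(o(101) + 21851) = 1/4 - sqrt(132 + 21851) = 1/4 - sqrt(21983)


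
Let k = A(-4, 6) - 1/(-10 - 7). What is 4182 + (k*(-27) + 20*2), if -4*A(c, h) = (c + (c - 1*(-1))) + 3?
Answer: 71288/17 ≈ 4193.4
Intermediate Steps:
A(c, h) = -1 - c/2 (A(c, h) = -((c + (c - 1*(-1))) + 3)/4 = -((c + (c + 1)) + 3)/4 = -((c + (1 + c)) + 3)/4 = -((1 + 2*c) + 3)/4 = -(4 + 2*c)/4 = -1 - c/2)
k = 18/17 (k = (-1 - ½*(-4)) - 1/(-10 - 7) = (-1 + 2) - 1/(-17) = 1 - 1*(-1/17) = 1 + 1/17 = 18/17 ≈ 1.0588)
4182 + (k*(-27) + 20*2) = 4182 + ((18/17)*(-27) + 20*2) = 4182 + (-486/17 + 40) = 4182 + 194/17 = 71288/17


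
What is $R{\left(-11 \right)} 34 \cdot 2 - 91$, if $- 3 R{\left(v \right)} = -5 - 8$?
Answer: $\frac{611}{3} \approx 203.67$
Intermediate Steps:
$R{\left(v \right)} = \frac{13}{3}$ ($R{\left(v \right)} = - \frac{-5 - 8}{3} = \left(- \frac{1}{3}\right) \left(-13\right) = \frac{13}{3}$)
$R{\left(-11 \right)} 34 \cdot 2 - 91 = \frac{13 \cdot 34 \cdot 2}{3} - 91 = \frac{13}{3} \cdot 68 - 91 = \frac{884}{3} - 91 = \frac{611}{3}$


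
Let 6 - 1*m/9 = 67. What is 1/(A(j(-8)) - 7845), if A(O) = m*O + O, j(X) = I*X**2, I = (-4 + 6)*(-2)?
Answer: 1/132443 ≈ 7.5504e-6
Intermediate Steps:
m = -549 (m = 54 - 9*67 = 54 - 603 = -549)
I = -4 (I = 2*(-2) = -4)
j(X) = -4*X**2
A(O) = -548*O (A(O) = -549*O + O = -548*O)
1/(A(j(-8)) - 7845) = 1/(-(-2192)*(-8)**2 - 7845) = 1/(-(-2192)*64 - 7845) = 1/(-548*(-256) - 7845) = 1/(140288 - 7845) = 1/132443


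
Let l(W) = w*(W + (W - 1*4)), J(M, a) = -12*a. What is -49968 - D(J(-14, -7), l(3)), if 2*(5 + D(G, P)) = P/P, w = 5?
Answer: -99927/2 ≈ -49964.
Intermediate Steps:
l(W) = -20 + 10*W (l(W) = 5*(W + (W - 1*4)) = 5*(W + (W - 4)) = 5*(W + (-4 + W)) = 5*(-4 + 2*W) = -20 + 10*W)
D(G, P) = -9/2 (D(G, P) = -5 + (P/P)/2 = -5 + (1/2)*1 = -5 + 1/2 = -9/2)
-49968 - D(J(-14, -7), l(3)) = -49968 - 1*(-9/2) = -49968 + 9/2 = -99927/2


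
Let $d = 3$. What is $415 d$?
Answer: $1245$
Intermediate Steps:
$415 d = 415 \cdot 3 = 1245$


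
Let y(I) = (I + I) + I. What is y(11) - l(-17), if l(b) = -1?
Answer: 34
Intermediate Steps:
y(I) = 3*I (y(I) = 2*I + I = 3*I)
y(11) - l(-17) = 3*11 - 1*(-1) = 33 + 1 = 34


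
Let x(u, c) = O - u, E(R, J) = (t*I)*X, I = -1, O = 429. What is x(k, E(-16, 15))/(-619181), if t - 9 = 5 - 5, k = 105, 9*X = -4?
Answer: -324/619181 ≈ -0.00052327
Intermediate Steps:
X = -4/9 (X = (⅑)*(-4) = -4/9 ≈ -0.44444)
t = 9 (t = 9 + (5 - 5) = 9 + 0 = 9)
E(R, J) = 4 (E(R, J) = (9*(-1))*(-4/9) = -9*(-4/9) = 4)
x(u, c) = 429 - u
x(k, E(-16, 15))/(-619181) = (429 - 1*105)/(-619181) = (429 - 105)*(-1/619181) = 324*(-1/619181) = -324/619181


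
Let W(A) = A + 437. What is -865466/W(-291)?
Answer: -432733/73 ≈ -5927.9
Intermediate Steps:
W(A) = 437 + A
-865466/W(-291) = -865466/(437 - 291) = -865466/146 = -865466*1/146 = -432733/73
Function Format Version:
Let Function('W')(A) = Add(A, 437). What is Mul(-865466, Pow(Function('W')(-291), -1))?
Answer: Rational(-432733, 73) ≈ -5927.9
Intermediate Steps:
Function('W')(A) = Add(437, A)
Mul(-865466, Pow(Function('W')(-291), -1)) = Mul(-865466, Pow(Add(437, -291), -1)) = Mul(-865466, Pow(146, -1)) = Mul(-865466, Rational(1, 146)) = Rational(-432733, 73)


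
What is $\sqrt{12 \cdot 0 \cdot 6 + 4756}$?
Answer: $2 \sqrt{1189} \approx 68.964$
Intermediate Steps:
$\sqrt{12 \cdot 0 \cdot 6 + 4756} = \sqrt{0 \cdot 6 + 4756} = \sqrt{0 + 4756} = \sqrt{4756} = 2 \sqrt{1189}$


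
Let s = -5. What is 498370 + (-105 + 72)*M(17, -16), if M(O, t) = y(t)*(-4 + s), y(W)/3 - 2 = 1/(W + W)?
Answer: 16003973/32 ≈ 5.0012e+5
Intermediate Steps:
y(W) = 6 + 3/(2*W) (y(W) = 6 + 3/(W + W) = 6 + 3/((2*W)) = 6 + 3*(1/(2*W)) = 6 + 3/(2*W))
M(O, t) = -54 - 27/(2*t) (M(O, t) = (6 + 3/(2*t))*(-4 - 5) = (6 + 3/(2*t))*(-9) = -54 - 27/(2*t))
498370 + (-105 + 72)*M(17, -16) = 498370 + (-105 + 72)*(-54 - 27/2/(-16)) = 498370 - 33*(-54 - 27/2*(-1/16)) = 498370 - 33*(-54 + 27/32) = 498370 - 33*(-1701/32) = 498370 + 56133/32 = 16003973/32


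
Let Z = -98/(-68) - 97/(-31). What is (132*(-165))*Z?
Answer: -52457130/527 ≈ -99539.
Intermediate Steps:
Z = 4817/1054 (Z = -98*(-1/68) - 97*(-1/31) = 49/34 + 97/31 = 4817/1054 ≈ 4.5702)
(132*(-165))*Z = (132*(-165))*(4817/1054) = -21780*4817/1054 = -52457130/527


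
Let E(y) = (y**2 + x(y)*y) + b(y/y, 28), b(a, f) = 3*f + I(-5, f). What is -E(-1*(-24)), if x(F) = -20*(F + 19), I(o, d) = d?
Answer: 19952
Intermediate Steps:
b(a, f) = 4*f (b(a, f) = 3*f + f = 4*f)
x(F) = -380 - 20*F (x(F) = -20*(19 + F) = -380 - 20*F)
E(y) = 112 + y**2 + y*(-380 - 20*y) (E(y) = (y**2 + (-380 - 20*y)*y) + 4*28 = (y**2 + y*(-380 - 20*y)) + 112 = 112 + y**2 + y*(-380 - 20*y))
-E(-1*(-24)) = -(112 - (-380)*(-24) - 19*(-1*(-24))**2) = -(112 - 380*24 - 19*24**2) = -(112 - 9120 - 19*576) = -(112 - 9120 - 10944) = -1*(-19952) = 19952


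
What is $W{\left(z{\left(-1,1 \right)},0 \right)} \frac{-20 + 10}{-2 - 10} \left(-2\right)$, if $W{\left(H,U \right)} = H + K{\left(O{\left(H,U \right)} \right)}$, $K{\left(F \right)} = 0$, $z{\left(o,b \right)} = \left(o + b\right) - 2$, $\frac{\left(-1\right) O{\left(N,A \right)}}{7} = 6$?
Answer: $\frac{10}{3} \approx 3.3333$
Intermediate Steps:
$O{\left(N,A \right)} = -42$ ($O{\left(N,A \right)} = \left(-7\right) 6 = -42$)
$z{\left(o,b \right)} = -2 + b + o$ ($z{\left(o,b \right)} = \left(b + o\right) - 2 = -2 + b + o$)
$W{\left(H,U \right)} = H$ ($W{\left(H,U \right)} = H + 0 = H$)
$W{\left(z{\left(-1,1 \right)},0 \right)} \frac{-20 + 10}{-2 - 10} \left(-2\right) = \left(-2 + 1 - 1\right) \frac{-20 + 10}{-2 - 10} \left(-2\right) = - 2 \left(- \frac{10}{-12}\right) \left(-2\right) = - 2 \left(\left(-10\right) \left(- \frac{1}{12}\right)\right) \left(-2\right) = \left(-2\right) \frac{5}{6} \left(-2\right) = \left(- \frac{5}{3}\right) \left(-2\right) = \frac{10}{3}$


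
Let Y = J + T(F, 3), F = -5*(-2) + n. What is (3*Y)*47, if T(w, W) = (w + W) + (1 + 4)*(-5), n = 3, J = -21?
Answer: -4230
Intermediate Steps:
F = 13 (F = -5*(-2) + 3 = 10 + 3 = 13)
T(w, W) = -25 + W + w (T(w, W) = (W + w) + 5*(-5) = (W + w) - 25 = -25 + W + w)
Y = -30 (Y = -21 + (-25 + 3 + 13) = -21 - 9 = -30)
(3*Y)*47 = (3*(-30))*47 = -90*47 = -4230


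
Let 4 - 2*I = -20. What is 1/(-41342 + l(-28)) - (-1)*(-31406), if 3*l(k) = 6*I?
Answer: -1297633109/41318 ≈ -31406.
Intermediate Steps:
I = 12 (I = 2 - ½*(-20) = 2 + 10 = 12)
l(k) = 24 (l(k) = (6*12)/3 = (⅓)*72 = 24)
1/(-41342 + l(-28)) - (-1)*(-31406) = 1/(-41342 + 24) - (-1)*(-31406) = 1/(-41318) - 1*31406 = -1/41318 - 31406 = -1297633109/41318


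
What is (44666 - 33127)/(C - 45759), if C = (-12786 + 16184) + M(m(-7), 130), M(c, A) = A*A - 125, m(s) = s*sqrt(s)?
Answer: -1049/2326 ≈ -0.45099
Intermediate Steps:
m(s) = s**(3/2)
M(c, A) = -125 + A**2 (M(c, A) = A**2 - 125 = -125 + A**2)
C = 20173 (C = (-12786 + 16184) + (-125 + 130**2) = 3398 + (-125 + 16900) = 3398 + 16775 = 20173)
(44666 - 33127)/(C - 45759) = (44666 - 33127)/(20173 - 45759) = 11539/(-25586) = 11539*(-1/25586) = -1049/2326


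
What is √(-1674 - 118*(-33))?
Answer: 2*√555 ≈ 47.117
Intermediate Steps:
√(-1674 - 118*(-33)) = √(-1674 + 3894) = √2220 = 2*√555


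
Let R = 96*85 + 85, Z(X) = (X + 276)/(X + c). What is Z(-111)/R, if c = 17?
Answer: -33/155006 ≈ -0.00021289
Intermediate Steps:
Z(X) = (276 + X)/(17 + X) (Z(X) = (X + 276)/(X + 17) = (276 + X)/(17 + X))
R = 8245 (R = 8160 + 85 = 8245)
Z(-111)/R = ((276 - 111)/(17 - 111))/8245 = (165/(-94))*(1/8245) = -1/94*165*(1/8245) = -165/94*1/8245 = -33/155006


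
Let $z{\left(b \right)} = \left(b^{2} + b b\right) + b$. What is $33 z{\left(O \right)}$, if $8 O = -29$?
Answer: $\frac{23925}{32} \approx 747.66$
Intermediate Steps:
$O = - \frac{29}{8}$ ($O = \frac{1}{8} \left(-29\right) = - \frac{29}{8} \approx -3.625$)
$z{\left(b \right)} = b + 2 b^{2}$ ($z{\left(b \right)} = \left(b^{2} + b^{2}\right) + b = 2 b^{2} + b = b + 2 b^{2}$)
$33 z{\left(O \right)} = 33 \left(- \frac{29 \left(1 + 2 \left(- \frac{29}{8}\right)\right)}{8}\right) = 33 \left(- \frac{29 \left(1 - \frac{29}{4}\right)}{8}\right) = 33 \left(\left(- \frac{29}{8}\right) \left(- \frac{25}{4}\right)\right) = 33 \cdot \frac{725}{32} = \frac{23925}{32}$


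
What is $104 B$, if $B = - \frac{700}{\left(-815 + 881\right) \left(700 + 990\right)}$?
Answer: $- \frac{280}{429} \approx -0.65268$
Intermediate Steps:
$B = - \frac{35}{5577}$ ($B = - \frac{700}{66 \cdot 1690} = - \frac{700}{111540} = \left(-700\right) \frac{1}{111540} = - \frac{35}{5577} \approx -0.0062758$)
$104 B = 104 \left(- \frac{35}{5577}\right) = - \frac{280}{429}$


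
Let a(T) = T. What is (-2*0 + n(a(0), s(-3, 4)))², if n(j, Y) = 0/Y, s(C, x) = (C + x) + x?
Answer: 0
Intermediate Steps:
s(C, x) = C + 2*x
n(j, Y) = 0
(-2*0 + n(a(0), s(-3, 4)))² = (-2*0 + 0)² = (0 + 0)² = 0² = 0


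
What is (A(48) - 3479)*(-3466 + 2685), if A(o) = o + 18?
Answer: 2665553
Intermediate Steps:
A(o) = 18 + o
(A(48) - 3479)*(-3466 + 2685) = ((18 + 48) - 3479)*(-3466 + 2685) = (66 - 3479)*(-781) = -3413*(-781) = 2665553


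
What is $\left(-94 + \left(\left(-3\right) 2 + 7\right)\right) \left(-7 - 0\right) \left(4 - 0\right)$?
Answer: $2604$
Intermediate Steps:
$\left(-94 + \left(\left(-3\right) 2 + 7\right)\right) \left(-7 - 0\right) \left(4 - 0\right) = \left(-94 + \left(-6 + 7\right)\right) \left(-7 + 0\right) \left(4 + 0\right) = \left(-94 + 1\right) \left(-7\right) 4 = \left(-93\right) \left(-7\right) 4 = 651 \cdot 4 = 2604$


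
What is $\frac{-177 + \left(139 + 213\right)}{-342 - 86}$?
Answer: $- \frac{175}{428} \approx -0.40888$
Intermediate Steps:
$\frac{-177 + \left(139 + 213\right)}{-342 - 86} = \frac{-177 + 352}{-428} = 175 \left(- \frac{1}{428}\right) = - \frac{175}{428}$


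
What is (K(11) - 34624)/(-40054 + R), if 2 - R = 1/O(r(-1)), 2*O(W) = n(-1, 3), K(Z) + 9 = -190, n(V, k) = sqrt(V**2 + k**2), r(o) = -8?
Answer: 3486826990/4010406759 - 34823*sqrt(10)/8020813518 ≈ 0.86943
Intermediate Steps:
K(Z) = -199 (K(Z) = -9 - 190 = -199)
O(W) = sqrt(10)/2 (O(W) = sqrt((-1)**2 + 3**2)/2 = sqrt(1 + 9)/2 = sqrt(10)/2)
R = 2 - sqrt(10)/5 (R = 2 - 1/(sqrt(10)/2) = 2 - sqrt(10)/5 ≈ 1.3675)
(K(11) - 34624)/(-40054 + R) = (-199 - 34624)/(-40054 + (2 - sqrt(10)/5)) = -34823/(-40052 - sqrt(10)/5)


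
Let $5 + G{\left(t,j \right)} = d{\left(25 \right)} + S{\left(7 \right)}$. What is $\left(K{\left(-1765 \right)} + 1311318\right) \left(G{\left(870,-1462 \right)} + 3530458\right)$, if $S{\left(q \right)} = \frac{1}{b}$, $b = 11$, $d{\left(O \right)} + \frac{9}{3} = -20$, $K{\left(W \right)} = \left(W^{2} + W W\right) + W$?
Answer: $\frac{292813988244193}{11} \approx 2.6619 \cdot 10^{13}$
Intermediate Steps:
$K{\left(W \right)} = W + 2 W^{2}$ ($K{\left(W \right)} = \left(W^{2} + W^{2}\right) + W = 2 W^{2} + W = W + 2 W^{2}$)
$d{\left(O \right)} = -23$ ($d{\left(O \right)} = -3 - 20 = -23$)
$S{\left(q \right)} = \frac{1}{11}$
$G{\left(t,j \right)} = - \frac{307}{11}$ ($G{\left(t,j \right)} = -5 + \left(-23 + \frac{1}{11}\right) = -5 - \frac{252}{11} = - \frac{307}{11}$)
$\left(K{\left(-1765 \right)} + 1311318\right) \left(G{\left(870,-1462 \right)} + 3530458\right) = \left(- 1765 \left(1 + 2 \left(-1765\right)\right) + 1311318\right) \left(- \frac{307}{11} + 3530458\right) = \left(- 1765 \left(1 - 3530\right) + 1311318\right) \frac{38834731}{11} = \left(\left(-1765\right) \left(-3529\right) + 1311318\right) \frac{38834731}{11} = \left(6228685 + 1311318\right) \frac{38834731}{11} = 7540003 \cdot \frac{38834731}{11} = \frac{292813988244193}{11}$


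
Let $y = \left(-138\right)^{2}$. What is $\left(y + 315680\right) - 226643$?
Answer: $108081$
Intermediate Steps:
$y = 19044$
$\left(y + 315680\right) - 226643 = \left(19044 + 315680\right) - 226643 = 334724 - 226643 = 108081$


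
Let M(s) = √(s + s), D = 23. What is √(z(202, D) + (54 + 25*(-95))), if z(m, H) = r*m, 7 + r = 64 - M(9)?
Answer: √(9193 - 606*√2) ≈ 91.302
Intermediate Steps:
M(s) = √2*√s (M(s) = √(2*s) = √2*√s)
r = 57 - 3*√2 (r = -7 + (64 - √2*√9) = -7 + (64 - √2*3) = -7 + (64 - 3*√2) = 57 - 3*√2 ≈ 52.757)
z(m, H) = m*(57 - 3*√2) (z(m, H) = (57 - 3*√2)*m = m*(57 - 3*√2))
√(z(202, D) + (54 + 25*(-95))) = √(3*202*(19 - √2) + (54 + 25*(-95))) = √((11514 - 606*√2) + (54 - 2375)) = √((11514 - 606*√2) - 2321) = √(9193 - 606*√2)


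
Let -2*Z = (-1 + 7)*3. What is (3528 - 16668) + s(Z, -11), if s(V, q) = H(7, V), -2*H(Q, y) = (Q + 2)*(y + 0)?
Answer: -26199/2 ≈ -13100.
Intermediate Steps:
H(Q, y) = -y*(2 + Q)/2 (H(Q, y) = -(Q + 2)*(y + 0)/2 = -(2 + Q)*y/2 = -y*(2 + Q)/2)
Z = -9 (Z = -(-1 + 7)*3/2 = -3*3 = -½*18 = -9)
s(V, q) = -9*V/2 (s(V, q) = -V*(2 + 7)/2 = -½*V*9 = -9*V/2)
(3528 - 16668) + s(Z, -11) = (3528 - 16668) - 9/2*(-9) = -13140 + 81/2 = -26199/2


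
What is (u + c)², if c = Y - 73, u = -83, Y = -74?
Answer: 52900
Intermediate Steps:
c = -147 (c = -74 - 73 = -147)
(u + c)² = (-83 - 147)² = (-230)² = 52900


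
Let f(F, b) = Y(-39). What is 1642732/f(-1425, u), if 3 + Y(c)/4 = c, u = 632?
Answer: -58669/6 ≈ -9778.2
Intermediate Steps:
Y(c) = -12 + 4*c
f(F, b) = -168 (f(F, b) = -12 + 4*(-39) = -12 - 156 = -168)
1642732/f(-1425, u) = 1642732/(-168) = 1642732*(-1/168) = -58669/6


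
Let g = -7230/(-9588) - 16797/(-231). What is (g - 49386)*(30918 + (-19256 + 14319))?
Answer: -14331378864399/11186 ≈ -1.2812e+9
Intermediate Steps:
g = 821817/11186 (g = -7230*(-1/9588) - 16797*(-1/231) = 1205/1598 + 509/7 = 821817/11186 ≈ 73.468)
(g - 49386)*(30918 + (-19256 + 14319)) = (821817/11186 - 49386)*(30918 + (-19256 + 14319)) = -551609979*(30918 - 4937)/11186 = -551609979/11186*25981 = -14331378864399/11186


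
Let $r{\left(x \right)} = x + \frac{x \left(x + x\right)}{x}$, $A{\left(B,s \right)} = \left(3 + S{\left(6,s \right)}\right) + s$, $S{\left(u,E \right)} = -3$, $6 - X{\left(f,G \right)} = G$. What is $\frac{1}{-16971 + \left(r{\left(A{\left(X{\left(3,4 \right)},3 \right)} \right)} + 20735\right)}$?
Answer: $\frac{1}{3773} \approx 0.00026504$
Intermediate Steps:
$X{\left(f,G \right)} = 6 - G$
$A{\left(B,s \right)} = s$ ($A{\left(B,s \right)} = \left(3 - 3\right) + s = 0 + s = s$)
$r{\left(x \right)} = 3 x$ ($r{\left(x \right)} = x + \frac{x 2 x}{x} = x + \frac{2 x^{2}}{x} = x + 2 x = 3 x$)
$\frac{1}{-16971 + \left(r{\left(A{\left(X{\left(3,4 \right)},3 \right)} \right)} + 20735\right)} = \frac{1}{-16971 + \left(3 \cdot 3 + 20735\right)} = \frac{1}{-16971 + \left(9 + 20735\right)} = \frac{1}{-16971 + 20744} = \frac{1}{3773}$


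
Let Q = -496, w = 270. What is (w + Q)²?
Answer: 51076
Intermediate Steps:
(w + Q)² = (270 - 496)² = (-226)² = 51076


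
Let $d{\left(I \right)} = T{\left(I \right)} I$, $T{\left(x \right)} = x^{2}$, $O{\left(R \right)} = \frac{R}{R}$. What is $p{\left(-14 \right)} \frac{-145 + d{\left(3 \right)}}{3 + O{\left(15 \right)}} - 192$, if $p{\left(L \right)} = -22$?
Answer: $457$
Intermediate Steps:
$O{\left(R \right)} = 1$
$d{\left(I \right)} = I^{3}$ ($d{\left(I \right)} = I^{2} I = I^{3}$)
$p{\left(-14 \right)} \frac{-145 + d{\left(3 \right)}}{3 + O{\left(15 \right)}} - 192 = - 22 \frac{-145 + 3^{3}}{3 + 1} - 192 = - 22 \frac{-145 + 27}{4} - 192 = - 22 \left(\left(-118\right) \frac{1}{4}\right) - 192 = \left(-22\right) \left(- \frac{59}{2}\right) - 192 = 649 - 192 = 457$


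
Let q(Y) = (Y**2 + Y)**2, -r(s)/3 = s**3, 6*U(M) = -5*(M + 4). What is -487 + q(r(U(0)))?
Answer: 1018077804793/6561 ≈ 1.5517e+8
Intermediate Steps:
U(M) = -10/3 - 5*M/6 (U(M) = (-5*(M + 4))/6 = (-5*(4 + M))/6 = (-20 - 5*M)/6 = -10/3 - 5*M/6)
r(s) = -3*s**3
q(Y) = (Y + Y**2)**2
-487 + q(r(U(0))) = -487 + (-3*(-10/3 - 5/6*0)**3)**2*(1 - 3*(-10/3 - 5/6*0)**3)**2 = -487 + (-3*(-10/3 + 0)**3)**2*(1 - 3*(-10/3 + 0)**3)**2 = -487 + (-3*(-10/3)**3)**2*(1 - 3*(-10/3)**3)**2 = -487 + (-3*(-1000/27))**2*(1 - 3*(-1000/27))**2 = -487 + (1000/9)**2*(1 + 1000/9)**2 = -487 + 1000000*(1009/9)**2/81 = -487 + (1000000/81)*(1018081/81) = -487 + 1018081000000/6561 = 1018077804793/6561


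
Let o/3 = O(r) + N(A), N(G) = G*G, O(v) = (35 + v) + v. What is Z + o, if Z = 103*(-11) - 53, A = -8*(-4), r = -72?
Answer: 1559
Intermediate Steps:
A = 32
Z = -1186 (Z = -1133 - 53 = -1186)
O(v) = 35 + 2*v
N(G) = G²
o = 2745 (o = 3*((35 + 2*(-72)) + 32²) = 3*((35 - 144) + 1024) = 3*(-109 + 1024) = 3*915 = 2745)
Z + o = -1186 + 2745 = 1559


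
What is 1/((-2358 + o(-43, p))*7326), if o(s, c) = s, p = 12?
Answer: -1/17589726 ≈ -5.6851e-8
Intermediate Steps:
1/((-2358 + o(-43, p))*7326) = 1/(-2358 - 43*7326) = (1/7326)/(-2401) = -1/2401*1/7326 = -1/17589726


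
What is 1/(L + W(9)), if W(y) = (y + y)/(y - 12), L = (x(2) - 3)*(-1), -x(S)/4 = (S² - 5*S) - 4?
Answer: -1/43 ≈ -0.023256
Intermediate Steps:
x(S) = 16 - 4*S² + 20*S (x(S) = -4*((S² - 5*S) - 4) = -4*(-4 + S² - 5*S) = 16 - 4*S² + 20*S)
L = -37 (L = ((16 - 4*2² + 20*2) - 3)*(-1) = ((16 - 4*4 + 40) - 3)*(-1) = ((16 - 16 + 40) - 3)*(-1) = (40 - 3)*(-1) = 37*(-1) = -37)
W(y) = 2*y/(-12 + y) (W(y) = (2*y)/(-12 + y) = 2*y/(-12 + y))
1/(L + W(9)) = 1/(-37 + 2*9/(-12 + 9)) = 1/(-37 + 2*9/(-3)) = 1/(-37 + 2*9*(-⅓)) = 1/(-37 - 6) = 1/(-43) = -1/43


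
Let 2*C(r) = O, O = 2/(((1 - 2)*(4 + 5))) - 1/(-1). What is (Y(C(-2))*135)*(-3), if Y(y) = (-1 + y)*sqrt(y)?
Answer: 165*sqrt(14)/4 ≈ 154.34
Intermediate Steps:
O = 7/9 (O = 2/((-1*9)) - 1*(-1) = 2/(-9) + 1 = 2*(-1/9) + 1 = -2/9 + 1 = 7/9 ≈ 0.77778)
C(r) = 7/18 (C(r) = (1/2)*(7/9) = 7/18)
Y(y) = sqrt(y)*(-1 + y)
(Y(C(-2))*135)*(-3) = ((sqrt(7/18)*(-1 + 7/18))*135)*(-3) = (((sqrt(14)/6)*(-11/18))*135)*(-3) = (-11*sqrt(14)/108*135)*(-3) = -55*sqrt(14)/4*(-3) = 165*sqrt(14)/4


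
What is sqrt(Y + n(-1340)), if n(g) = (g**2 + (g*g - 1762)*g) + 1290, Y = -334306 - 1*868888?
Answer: 2*I*sqrt(600787306) ≈ 49022.0*I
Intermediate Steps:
Y = -1203194 (Y = -334306 - 868888 = -1203194)
n(g) = 1290 + g**2 + g*(-1762 + g**2) (n(g) = (g**2 + (g**2 - 1762)*g) + 1290 = (g**2 + (-1762 + g**2)*g) + 1290 = (g**2 + g*(-1762 + g**2)) + 1290 = 1290 + g**2 + g*(-1762 + g**2))
sqrt(Y + n(-1340)) = sqrt(-1203194 + (1290 + (-1340)**2 + (-1340)**3 - 1762*(-1340))) = sqrt(-1203194 + (1290 + 1795600 - 2406104000 + 2361080)) = sqrt(-1203194 - 2401946030) = sqrt(-2403149224) = 2*I*sqrt(600787306)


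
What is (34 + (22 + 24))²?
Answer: 6400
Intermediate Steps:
(34 + (22 + 24))² = (34 + 46)² = 80² = 6400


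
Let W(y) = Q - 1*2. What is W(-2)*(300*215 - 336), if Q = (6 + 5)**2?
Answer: 7635516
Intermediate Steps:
Q = 121 (Q = 11**2 = 121)
W(y) = 119 (W(y) = 121 - 1*2 = 121 - 2 = 119)
W(-2)*(300*215 - 336) = 119*(300*215 - 336) = 119*(64500 - 336) = 119*64164 = 7635516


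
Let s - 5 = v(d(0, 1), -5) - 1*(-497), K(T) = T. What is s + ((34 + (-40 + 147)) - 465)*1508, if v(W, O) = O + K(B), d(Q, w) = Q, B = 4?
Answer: -488091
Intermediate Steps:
v(W, O) = 4 + O (v(W, O) = O + 4 = 4 + O)
s = 501 (s = 5 + ((4 - 5) - 1*(-497)) = 5 + (-1 + 497) = 5 + 496 = 501)
s + ((34 + (-40 + 147)) - 465)*1508 = 501 + ((34 + (-40 + 147)) - 465)*1508 = 501 + ((34 + 107) - 465)*1508 = 501 + (141 - 465)*1508 = 501 - 324*1508 = 501 - 488592 = -488091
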